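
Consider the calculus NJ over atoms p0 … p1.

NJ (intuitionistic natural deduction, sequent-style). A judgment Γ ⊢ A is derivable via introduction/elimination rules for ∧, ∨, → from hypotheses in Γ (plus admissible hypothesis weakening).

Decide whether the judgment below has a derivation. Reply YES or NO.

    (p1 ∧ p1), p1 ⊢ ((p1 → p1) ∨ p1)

Derivation trace:
[Wk] (p1 ∧ p1), p1 ⊢ ((p1 → p1) ∨ p1)
  [Wk] (p1 ∧ p1) ⊢ ((p1 → p1) ∨ p1)
    [∨I₁]  ⊢ ((p1 → p1) ∨ p1)
      [→I]  ⊢ (p1 → p1)
        [Ax] p1 ⊢ p1

Result: YES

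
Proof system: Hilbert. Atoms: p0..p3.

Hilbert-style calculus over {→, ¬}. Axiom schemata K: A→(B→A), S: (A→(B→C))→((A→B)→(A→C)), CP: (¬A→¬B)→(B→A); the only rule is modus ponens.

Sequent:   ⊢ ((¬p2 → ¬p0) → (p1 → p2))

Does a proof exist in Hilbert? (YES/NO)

Truth-table refutation:
  v=0000: Γ:[] Δ:[((¬p2 → ¬p0) → (p1 → p2))=T] refutes=False
  v=0001: Γ:[] Δ:[((¬p2 → ¬p0) → (p1 → p2))=T] refutes=False
  v=0010: Γ:[] Δ:[((¬p2 → ¬p0) → (p1 → p2))=T] refutes=False
  v=0011: Γ:[] Δ:[((¬p2 → ¬p0) → (p1 → p2))=T] refutes=False
  v=0100: Γ:[] Δ:[((¬p2 → ¬p0) → (p1 → p2))=F] refutes=True  ← countermodel

Result: NO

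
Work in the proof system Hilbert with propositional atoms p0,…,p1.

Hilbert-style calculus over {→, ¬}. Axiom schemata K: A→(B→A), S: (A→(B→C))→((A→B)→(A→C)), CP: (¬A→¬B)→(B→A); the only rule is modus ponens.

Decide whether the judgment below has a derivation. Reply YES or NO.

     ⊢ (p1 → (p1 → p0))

Truth-table refutation:
  v=00: Γ:[] Δ:[(p1 → (p1 → p0))=T] refutes=False
  v=01: Γ:[] Δ:[(p1 → (p1 → p0))=F] refutes=True  ← countermodel

Result: NO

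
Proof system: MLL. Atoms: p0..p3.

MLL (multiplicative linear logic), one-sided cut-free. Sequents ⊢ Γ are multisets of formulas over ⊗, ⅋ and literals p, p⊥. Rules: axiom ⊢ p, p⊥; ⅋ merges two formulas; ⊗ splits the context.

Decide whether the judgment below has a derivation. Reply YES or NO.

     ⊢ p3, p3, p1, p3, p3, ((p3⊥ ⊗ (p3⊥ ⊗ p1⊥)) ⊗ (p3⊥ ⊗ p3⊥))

Derivation trace:
[⊗]  ⊢ p3, p3, p1, p3, p3, ((p3⊥ ⊗ (p3⊥ ⊗ p1⊥)) ⊗ (p3⊥ ⊗ p3⊥))
  [⊗]  ⊢ p3, p3, p1, (p3⊥ ⊗ (p3⊥ ⊗ p1⊥))
    [Ax]  ⊢ p3, p3⊥
    [⊗]  ⊢ p3, p1, (p3⊥ ⊗ p1⊥)
      [Ax]  ⊢ p3, p3⊥
      [Ax]  ⊢ p1, p1⊥
  [⊗]  ⊢ p3, p3, (p3⊥ ⊗ p3⊥)
    [Ax]  ⊢ p3, p3⊥
    [Ax]  ⊢ p3, p3⊥

Result: YES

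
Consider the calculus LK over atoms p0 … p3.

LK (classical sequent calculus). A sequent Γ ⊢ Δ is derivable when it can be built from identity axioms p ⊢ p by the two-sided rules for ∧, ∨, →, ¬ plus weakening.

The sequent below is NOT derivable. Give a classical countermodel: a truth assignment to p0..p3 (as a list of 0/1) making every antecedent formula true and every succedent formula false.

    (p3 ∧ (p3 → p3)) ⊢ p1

Truth-table refutation:
  v=0000: Γ:[(p3 ∧ (p3 → p3))=F] Δ:[p1=F] refutes=False
  v=0001: Γ:[(p3 ∧ (p3 → p3))=T] Δ:[p1=F] refutes=True  ← countermodel

Result: [0, 0, 0, 1]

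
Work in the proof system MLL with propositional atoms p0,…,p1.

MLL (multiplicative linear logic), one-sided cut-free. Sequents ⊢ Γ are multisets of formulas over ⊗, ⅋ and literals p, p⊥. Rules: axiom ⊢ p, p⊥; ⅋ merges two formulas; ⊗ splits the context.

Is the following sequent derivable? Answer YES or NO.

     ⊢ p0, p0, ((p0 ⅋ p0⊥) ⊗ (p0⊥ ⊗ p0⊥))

Derivation (root first):
[⊗]  ⊢ p0, p0, ((p0 ⅋ p0⊥) ⊗ (p0⊥ ⊗ p0⊥))
  [⅋]  ⊢ (p0 ⅋ p0⊥)
    [Ax]  ⊢ p0, p0⊥
  [⊗]  ⊢ p0, p0, (p0⊥ ⊗ p0⊥)
    [Ax]  ⊢ p0, p0⊥
    [Ax]  ⊢ p0, p0⊥

Result: YES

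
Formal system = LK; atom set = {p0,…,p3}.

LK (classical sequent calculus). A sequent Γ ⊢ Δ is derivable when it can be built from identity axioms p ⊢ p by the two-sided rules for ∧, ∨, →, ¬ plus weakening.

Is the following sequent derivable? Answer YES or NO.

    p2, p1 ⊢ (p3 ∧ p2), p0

Enumerate valuations to refute Γ ⊢ Δ:
  v=0000: Γ:[p2=F, p1=F] Δ:[(p3 ∧ p2)=F, p0=F] refutes=False
  v=0001: Γ:[p2=F, p1=F] Δ:[(p3 ∧ p2)=F, p0=F] refutes=False
  v=0010: Γ:[p2=T, p1=F] Δ:[(p3 ∧ p2)=F, p0=F] refutes=False
  v=0011: Γ:[p2=T, p1=F] Δ:[(p3 ∧ p2)=T, p0=F] refutes=False
  v=0100: Γ:[p2=F, p1=T] Δ:[(p3 ∧ p2)=F, p0=F] refutes=False
  v=0101: Γ:[p2=F, p1=T] Δ:[(p3 ∧ p2)=F, p0=F] refutes=False
  v=0110: Γ:[p2=T, p1=T] Δ:[(p3 ∧ p2)=F, p0=F] refutes=True  ← countermodel

Result: NO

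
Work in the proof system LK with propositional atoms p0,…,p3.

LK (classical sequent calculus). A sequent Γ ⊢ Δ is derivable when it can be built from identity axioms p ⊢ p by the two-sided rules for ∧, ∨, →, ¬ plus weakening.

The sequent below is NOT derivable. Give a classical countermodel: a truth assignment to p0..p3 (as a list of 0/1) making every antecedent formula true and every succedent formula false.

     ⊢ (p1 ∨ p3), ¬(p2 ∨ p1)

Enumerate valuations to refute Γ ⊢ Δ:
  v=0000: Γ:[] Δ:[(p1 ∨ p3)=F, ¬(p2 ∨ p1)=T] refutes=False
  v=0001: Γ:[] Δ:[(p1 ∨ p3)=T, ¬(p2 ∨ p1)=T] refutes=False
  v=0010: Γ:[] Δ:[(p1 ∨ p3)=F, ¬(p2 ∨ p1)=F] refutes=True  ← countermodel

Result: [0, 0, 1, 0]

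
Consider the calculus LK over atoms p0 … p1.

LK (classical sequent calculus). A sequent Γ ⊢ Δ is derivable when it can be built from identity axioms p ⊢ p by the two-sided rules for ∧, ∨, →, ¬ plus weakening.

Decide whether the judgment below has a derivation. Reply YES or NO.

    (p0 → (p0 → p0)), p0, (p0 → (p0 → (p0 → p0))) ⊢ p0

Proof tree:
[→L] (p0 → (p0 → p0)), p0, (p0 → (p0 → (p0 → p0))) ⊢ p0
  [→L] p0, (p0 → (p0 → p0)) ⊢ p0
    [Ax] p0 ⊢ p0
    [→L] p0, (p0 → p0) ⊢ p0
      [Ax] p0 ⊢ p0
      [Ax] p0 ⊢ p0
  [→L] p0, (p0 → (p0 → p0)) ⊢ p0
    [Ax] p0 ⊢ p0
    [→L] p0, (p0 → p0) ⊢ p0
      [Ax] p0 ⊢ p0
      [Ax] p0 ⊢ p0

Result: YES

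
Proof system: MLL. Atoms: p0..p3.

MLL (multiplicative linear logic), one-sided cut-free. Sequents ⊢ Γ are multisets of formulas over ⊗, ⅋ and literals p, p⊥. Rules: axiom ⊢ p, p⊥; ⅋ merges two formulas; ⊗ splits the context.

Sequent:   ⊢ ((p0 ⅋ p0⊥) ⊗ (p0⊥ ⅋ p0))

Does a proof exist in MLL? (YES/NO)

Derivation (root first):
[⊗]  ⊢ ((p0 ⅋ p0⊥) ⊗ (p0⊥ ⅋ p0))
  [⅋]  ⊢ (p0 ⅋ p0⊥)
    [Ax]  ⊢ p0, p0⊥
  [⅋]  ⊢ (p0⊥ ⅋ p0)
    [Ax]  ⊢ p0, p0⊥

Result: YES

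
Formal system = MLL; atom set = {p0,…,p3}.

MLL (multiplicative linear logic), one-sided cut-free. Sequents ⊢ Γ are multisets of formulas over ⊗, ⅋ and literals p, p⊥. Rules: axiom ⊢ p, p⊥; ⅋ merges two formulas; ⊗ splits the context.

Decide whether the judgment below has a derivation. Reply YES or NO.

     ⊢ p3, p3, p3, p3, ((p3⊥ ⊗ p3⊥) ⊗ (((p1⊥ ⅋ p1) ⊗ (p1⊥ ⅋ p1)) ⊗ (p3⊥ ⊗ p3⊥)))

Proof tree:
[⊗]  ⊢ p3, p3, p3, p3, ((p3⊥ ⊗ p3⊥) ⊗ (((p1⊥ ⅋ p1) ⊗ (p1⊥ ⅋ p1)) ⊗ (p3⊥ ⊗ p3⊥)))
  [⊗]  ⊢ p3, p3, (p3⊥ ⊗ p3⊥)
    [Ax]  ⊢ p3, p3⊥
    [Ax]  ⊢ p3, p3⊥
  [⊗]  ⊢ p3, p3, (((p1⊥ ⅋ p1) ⊗ (p1⊥ ⅋ p1)) ⊗ (p3⊥ ⊗ p3⊥))
    [⊗]  ⊢ ((p1⊥ ⅋ p1) ⊗ (p1⊥ ⅋ p1))
      [⅋]  ⊢ (p1⊥ ⅋ p1)
        [Ax]  ⊢ p1, p1⊥
      [⅋]  ⊢ (p1⊥ ⅋ p1)
        [Ax]  ⊢ p1, p1⊥
    [⊗]  ⊢ p3, p3, (p3⊥ ⊗ p3⊥)
      [Ax]  ⊢ p3, p3⊥
      [Ax]  ⊢ p3, p3⊥

Result: YES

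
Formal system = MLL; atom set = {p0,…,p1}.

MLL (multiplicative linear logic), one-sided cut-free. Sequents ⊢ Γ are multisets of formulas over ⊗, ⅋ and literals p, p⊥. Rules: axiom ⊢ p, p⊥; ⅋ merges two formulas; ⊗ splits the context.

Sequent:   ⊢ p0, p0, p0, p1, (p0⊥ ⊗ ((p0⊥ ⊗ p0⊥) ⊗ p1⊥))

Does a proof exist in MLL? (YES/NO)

Derivation trace:
[⊗]  ⊢ p0, p0, p0, p1, (p0⊥ ⊗ ((p0⊥ ⊗ p0⊥) ⊗ p1⊥))
  [Ax]  ⊢ p0, p0⊥
  [⊗]  ⊢ p0, p0, p1, ((p0⊥ ⊗ p0⊥) ⊗ p1⊥)
    [⊗]  ⊢ p0, p0, (p0⊥ ⊗ p0⊥)
      [Ax]  ⊢ p0, p0⊥
      [Ax]  ⊢ p0, p0⊥
    [Ax]  ⊢ p1, p1⊥

Result: YES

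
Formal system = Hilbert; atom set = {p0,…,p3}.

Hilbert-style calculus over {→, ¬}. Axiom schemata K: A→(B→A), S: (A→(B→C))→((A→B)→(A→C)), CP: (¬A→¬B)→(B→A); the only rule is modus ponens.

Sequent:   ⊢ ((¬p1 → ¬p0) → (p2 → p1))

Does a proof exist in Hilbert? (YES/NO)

Enumerate valuations to refute Γ ⊢ Δ:
  v=0000: Γ:[] Δ:[((¬p1 → ¬p0) → (p2 → p1))=T] refutes=False
  v=0001: Γ:[] Δ:[((¬p1 → ¬p0) → (p2 → p1))=T] refutes=False
  v=0010: Γ:[] Δ:[((¬p1 → ¬p0) → (p2 → p1))=F] refutes=True  ← countermodel

Result: NO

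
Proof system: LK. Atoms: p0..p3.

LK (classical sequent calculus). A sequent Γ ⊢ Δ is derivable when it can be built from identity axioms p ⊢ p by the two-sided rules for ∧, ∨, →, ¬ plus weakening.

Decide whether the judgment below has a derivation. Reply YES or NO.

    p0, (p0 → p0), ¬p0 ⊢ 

Derivation (root first):
[¬L] p0, (p0 → p0), ¬p0 ⊢ 
  [→L] p0, (p0 → p0) ⊢ p0
    [Ax] p0 ⊢ p0
    [Ax] p0 ⊢ p0

Result: YES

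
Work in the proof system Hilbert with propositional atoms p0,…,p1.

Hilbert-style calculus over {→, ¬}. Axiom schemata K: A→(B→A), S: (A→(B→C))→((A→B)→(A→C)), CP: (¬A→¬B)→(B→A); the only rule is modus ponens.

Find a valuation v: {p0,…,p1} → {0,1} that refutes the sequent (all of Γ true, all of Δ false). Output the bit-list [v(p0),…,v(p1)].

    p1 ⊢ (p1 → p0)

Enumerate valuations to refute Γ ⊢ Δ:
  v=00: Γ:[p1=F] Δ:[(p1 → p0)=T] refutes=False
  v=01: Γ:[p1=T] Δ:[(p1 → p0)=F] refutes=True  ← countermodel

Result: [0, 1]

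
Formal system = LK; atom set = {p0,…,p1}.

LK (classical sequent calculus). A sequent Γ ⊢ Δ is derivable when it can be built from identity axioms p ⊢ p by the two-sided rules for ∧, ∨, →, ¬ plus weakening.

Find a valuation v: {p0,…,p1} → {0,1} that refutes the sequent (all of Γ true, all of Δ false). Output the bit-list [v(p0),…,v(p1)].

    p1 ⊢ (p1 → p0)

Search for a countermodel by truth-table:
  v=00: Γ:[p1=F] Δ:[(p1 → p0)=T] refutes=False
  v=01: Γ:[p1=T] Δ:[(p1 → p0)=F] refutes=True  ← countermodel

Result: [0, 1]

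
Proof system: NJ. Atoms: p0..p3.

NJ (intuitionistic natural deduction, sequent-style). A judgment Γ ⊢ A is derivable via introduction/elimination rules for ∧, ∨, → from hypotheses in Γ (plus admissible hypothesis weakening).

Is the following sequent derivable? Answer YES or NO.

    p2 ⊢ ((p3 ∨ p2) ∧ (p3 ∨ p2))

Derivation (root first):
[∧I] p2 ⊢ ((p3 ∨ p2) ∧ (p3 ∨ p2))
  [∨I₂] p2 ⊢ (p3 ∨ p2)
    [Ax] p2 ⊢ p2
  [∨I₂] p2 ⊢ (p3 ∨ p2)
    [Ax] p2 ⊢ p2

Result: YES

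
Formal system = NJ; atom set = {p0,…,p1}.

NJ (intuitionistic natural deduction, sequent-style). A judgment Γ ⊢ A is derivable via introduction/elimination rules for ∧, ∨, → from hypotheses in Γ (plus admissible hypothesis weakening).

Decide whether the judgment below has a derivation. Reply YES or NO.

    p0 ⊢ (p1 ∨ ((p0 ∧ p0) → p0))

Proof tree:
[∨I₂] p0 ⊢ (p1 ∨ ((p0 ∧ p0) → p0))
  [→I] p0 ⊢ ((p0 ∧ p0) → p0)
    [Wk] p0, (p0 ∧ p0) ⊢ p0
      [Ax] p0 ⊢ p0

Result: YES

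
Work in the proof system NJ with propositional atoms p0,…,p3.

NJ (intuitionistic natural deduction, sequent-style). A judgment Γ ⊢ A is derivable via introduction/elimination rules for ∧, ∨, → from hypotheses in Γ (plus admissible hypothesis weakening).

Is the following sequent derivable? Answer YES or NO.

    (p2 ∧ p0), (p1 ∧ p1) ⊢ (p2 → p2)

Derivation (root first):
[Wk] (p2 ∧ p0), (p1 ∧ p1) ⊢ (p2 → p2)
  [→I] (p2 ∧ p0) ⊢ (p2 → p2)
    [Wk] p2, (p2 ∧ p0) ⊢ p2
      [Ax] p2 ⊢ p2

Result: YES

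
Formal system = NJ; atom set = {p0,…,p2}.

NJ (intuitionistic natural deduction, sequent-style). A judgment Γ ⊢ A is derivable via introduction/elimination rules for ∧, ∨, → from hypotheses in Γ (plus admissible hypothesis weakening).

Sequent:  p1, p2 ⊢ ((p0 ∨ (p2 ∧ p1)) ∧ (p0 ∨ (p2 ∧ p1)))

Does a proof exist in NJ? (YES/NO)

Derivation trace:
[∧I] p1, p2 ⊢ ((p0 ∨ (p2 ∧ p1)) ∧ (p0 ∨ (p2 ∧ p1)))
  [∨I₂] p1, p2 ⊢ (p0 ∨ (p2 ∧ p1))
    [∧I] p1, p2 ⊢ (p2 ∧ p1)
      [Ax] p2 ⊢ p2
      [Ax] p1 ⊢ p1
  [∨I₂] p1, p2 ⊢ (p0 ∨ (p2 ∧ p1))
    [∧I] p1, p2 ⊢ (p2 ∧ p1)
      [Ax] p2 ⊢ p2
      [Ax] p1 ⊢ p1

Result: YES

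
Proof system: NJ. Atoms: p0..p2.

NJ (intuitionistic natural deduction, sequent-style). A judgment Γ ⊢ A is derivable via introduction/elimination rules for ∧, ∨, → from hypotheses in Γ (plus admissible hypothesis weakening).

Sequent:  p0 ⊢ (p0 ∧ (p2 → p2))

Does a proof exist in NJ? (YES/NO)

Proof tree:
[∧I] p0 ⊢ (p0 ∧ (p2 → p2))
  [Ax] p0 ⊢ p0
  [→I]  ⊢ (p2 → p2)
    [Ax] p2 ⊢ p2

Result: YES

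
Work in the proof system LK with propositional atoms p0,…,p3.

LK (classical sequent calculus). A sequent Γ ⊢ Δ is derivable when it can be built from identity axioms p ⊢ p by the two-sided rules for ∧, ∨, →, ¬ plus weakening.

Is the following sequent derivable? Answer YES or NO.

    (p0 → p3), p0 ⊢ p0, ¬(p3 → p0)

Proof tree:
[¬R] (p0 → p3), p0 ⊢ p0, ¬(p3 → p0)
  [→L] (p0 → p3), p0, (p3 → p0) ⊢ p0
    [→L] p0, (p0 → p3) ⊢ p3
      [Ax] p0 ⊢ p0
      [Ax] p3 ⊢ p3
    [Ax] p0 ⊢ p0

Result: YES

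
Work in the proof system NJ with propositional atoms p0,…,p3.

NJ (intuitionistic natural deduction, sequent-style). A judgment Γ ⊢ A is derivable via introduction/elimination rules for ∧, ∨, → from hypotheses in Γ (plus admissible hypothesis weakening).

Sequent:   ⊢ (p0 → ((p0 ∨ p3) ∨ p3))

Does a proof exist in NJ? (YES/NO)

Proof tree:
[→I]  ⊢ (p0 → ((p0 ∨ p3) ∨ p3))
  [∨I₁] p0 ⊢ ((p0 ∨ p3) ∨ p3)
    [∨I₁] p0 ⊢ (p0 ∨ p3)
      [Ax] p0 ⊢ p0

Result: YES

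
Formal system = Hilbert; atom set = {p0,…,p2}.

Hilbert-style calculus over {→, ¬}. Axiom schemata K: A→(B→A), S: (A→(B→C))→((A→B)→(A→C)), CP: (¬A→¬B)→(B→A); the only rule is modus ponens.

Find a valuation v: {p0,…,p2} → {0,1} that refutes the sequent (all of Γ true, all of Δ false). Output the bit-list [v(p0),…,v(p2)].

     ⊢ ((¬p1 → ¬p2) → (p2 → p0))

Truth-table refutation:
  v=000: Γ:[] Δ:[((¬p1 → ¬p2) → (p2 → p0))=T] refutes=False
  v=001: Γ:[] Δ:[((¬p1 → ¬p2) → (p2 → p0))=T] refutes=False
  v=010: Γ:[] Δ:[((¬p1 → ¬p2) → (p2 → p0))=T] refutes=False
  v=011: Γ:[] Δ:[((¬p1 → ¬p2) → (p2 → p0))=F] refutes=True  ← countermodel

Result: [0, 1, 1]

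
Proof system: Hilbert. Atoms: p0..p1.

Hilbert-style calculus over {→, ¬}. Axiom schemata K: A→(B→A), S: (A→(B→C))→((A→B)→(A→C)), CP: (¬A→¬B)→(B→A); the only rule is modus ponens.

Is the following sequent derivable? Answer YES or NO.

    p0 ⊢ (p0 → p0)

Derivation trace:
[MP] p0 ⊢ (p0 → p0)
  [MP]  ⊢ ((p0 → p0) → (p0 → p0))
    [S]  ⊢ ((p0 → (p0 → p0)) → ((p0 → p0) → (p0 → p0)))
    [K]  ⊢ (p0 → (p0 → p0))
  [MP] p0 ⊢ (p0 → p0)
    [K]  ⊢ (p0 → (p0 → p0))
    [Hyp] p0 ⊢ p0

Result: YES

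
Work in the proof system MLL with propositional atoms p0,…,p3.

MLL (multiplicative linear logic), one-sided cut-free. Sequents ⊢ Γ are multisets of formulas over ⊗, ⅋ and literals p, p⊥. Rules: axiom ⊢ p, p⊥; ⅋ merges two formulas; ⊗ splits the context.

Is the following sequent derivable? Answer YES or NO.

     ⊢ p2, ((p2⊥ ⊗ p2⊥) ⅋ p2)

Proof tree:
[⅋]  ⊢ p2, ((p2⊥ ⊗ p2⊥) ⅋ p2)
  [⊗]  ⊢ p2, p2, (p2⊥ ⊗ p2⊥)
    [Ax]  ⊢ p2, p2⊥
    [Ax]  ⊢ p2, p2⊥

Result: YES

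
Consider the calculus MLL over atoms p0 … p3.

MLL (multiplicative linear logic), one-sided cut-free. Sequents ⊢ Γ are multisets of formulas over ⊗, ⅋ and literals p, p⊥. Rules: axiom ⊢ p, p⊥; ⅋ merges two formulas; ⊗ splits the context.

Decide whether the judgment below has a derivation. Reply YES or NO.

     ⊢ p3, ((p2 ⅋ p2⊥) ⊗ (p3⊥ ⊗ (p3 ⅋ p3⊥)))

Derivation trace:
[⊗]  ⊢ p3, ((p2 ⅋ p2⊥) ⊗ (p3⊥ ⊗ (p3 ⅋ p3⊥)))
  [⅋]  ⊢ (p2 ⅋ p2⊥)
    [Ax]  ⊢ p2, p2⊥
  [⊗]  ⊢ p3, (p3⊥ ⊗ (p3 ⅋ p3⊥))
    [Ax]  ⊢ p3, p3⊥
    [⅋]  ⊢ (p3 ⅋ p3⊥)
      [Ax]  ⊢ p3, p3⊥

Result: YES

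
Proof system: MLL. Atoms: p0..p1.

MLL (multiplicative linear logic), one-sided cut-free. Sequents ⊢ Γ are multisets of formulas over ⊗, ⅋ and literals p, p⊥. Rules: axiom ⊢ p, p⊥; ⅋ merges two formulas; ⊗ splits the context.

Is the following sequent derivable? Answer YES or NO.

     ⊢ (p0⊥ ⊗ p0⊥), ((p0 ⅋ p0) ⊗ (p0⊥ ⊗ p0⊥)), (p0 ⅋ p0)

Derivation (root first):
[⅋]  ⊢ (p0⊥ ⊗ p0⊥), ((p0 ⅋ p0) ⊗ (p0⊥ ⊗ p0⊥)), (p0 ⅋ p0)
  [⊗]  ⊢ (p0⊥ ⊗ p0⊥), p0, p0, ((p0 ⅋ p0) ⊗ (p0⊥ ⊗ p0⊥))
    [⅋]  ⊢ (p0⊥ ⊗ p0⊥), (p0 ⅋ p0)
      [⊗]  ⊢ p0, p0, (p0⊥ ⊗ p0⊥)
        [Ax]  ⊢ p0, p0⊥
        [Ax]  ⊢ p0, p0⊥
    [⊗]  ⊢ p0, p0, (p0⊥ ⊗ p0⊥)
      [Ax]  ⊢ p0, p0⊥
      [Ax]  ⊢ p0, p0⊥

Result: YES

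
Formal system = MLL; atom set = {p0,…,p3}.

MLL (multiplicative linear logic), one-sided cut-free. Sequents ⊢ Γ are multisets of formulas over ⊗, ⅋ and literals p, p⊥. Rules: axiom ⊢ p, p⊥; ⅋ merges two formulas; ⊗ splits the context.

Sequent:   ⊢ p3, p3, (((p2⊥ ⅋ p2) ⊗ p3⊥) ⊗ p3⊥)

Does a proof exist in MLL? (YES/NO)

Derivation (root first):
[⊗]  ⊢ p3, p3, (((p2⊥ ⅋ p2) ⊗ p3⊥) ⊗ p3⊥)
  [⊗]  ⊢ p3, ((p2⊥ ⅋ p2) ⊗ p3⊥)
    [⅋]  ⊢ (p2⊥ ⅋ p2)
      [Ax]  ⊢ p2, p2⊥
    [Ax]  ⊢ p3, p3⊥
  [Ax]  ⊢ p3, p3⊥

Result: YES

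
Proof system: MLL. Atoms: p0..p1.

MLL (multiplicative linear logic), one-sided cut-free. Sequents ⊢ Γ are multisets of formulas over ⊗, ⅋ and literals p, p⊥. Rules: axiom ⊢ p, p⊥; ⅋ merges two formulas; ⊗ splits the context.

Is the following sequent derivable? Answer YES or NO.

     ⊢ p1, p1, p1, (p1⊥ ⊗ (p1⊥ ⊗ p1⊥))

Derivation trace:
[⊗]  ⊢ p1, p1, p1, (p1⊥ ⊗ (p1⊥ ⊗ p1⊥))
  [Ax]  ⊢ p1, p1⊥
  [⊗]  ⊢ p1, p1, (p1⊥ ⊗ p1⊥)
    [Ax]  ⊢ p1, p1⊥
    [Ax]  ⊢ p1, p1⊥

Result: YES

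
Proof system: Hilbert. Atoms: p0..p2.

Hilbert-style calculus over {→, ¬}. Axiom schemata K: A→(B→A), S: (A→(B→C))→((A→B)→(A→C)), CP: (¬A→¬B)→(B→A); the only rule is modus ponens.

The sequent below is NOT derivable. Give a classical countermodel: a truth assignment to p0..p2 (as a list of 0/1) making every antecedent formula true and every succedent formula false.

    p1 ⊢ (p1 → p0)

Search for a countermodel by truth-table:
  v=000: Γ:[p1=F] Δ:[(p1 → p0)=T] refutes=False
  v=001: Γ:[p1=F] Δ:[(p1 → p0)=T] refutes=False
  v=010: Γ:[p1=T] Δ:[(p1 → p0)=F] refutes=True  ← countermodel

Result: [0, 1, 0]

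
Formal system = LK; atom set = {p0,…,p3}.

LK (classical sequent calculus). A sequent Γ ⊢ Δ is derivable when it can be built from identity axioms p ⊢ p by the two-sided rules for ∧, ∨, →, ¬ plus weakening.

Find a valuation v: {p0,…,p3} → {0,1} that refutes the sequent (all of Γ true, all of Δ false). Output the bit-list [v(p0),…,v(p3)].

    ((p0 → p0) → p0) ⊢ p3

Truth-table refutation:
  v=0000: Γ:[((p0 → p0) → p0)=F] Δ:[p3=F] refutes=False
  v=0001: Γ:[((p0 → p0) → p0)=F] Δ:[p3=T] refutes=False
  v=0010: Γ:[((p0 → p0) → p0)=F] Δ:[p3=F] refutes=False
  v=0011: Γ:[((p0 → p0) → p0)=F] Δ:[p3=T] refutes=False
  v=0100: Γ:[((p0 → p0) → p0)=F] Δ:[p3=F] refutes=False
  v=0101: Γ:[((p0 → p0) → p0)=F] Δ:[p3=T] refutes=False
  v=0110: Γ:[((p0 → p0) → p0)=F] Δ:[p3=F] refutes=False
  v=0111: Γ:[((p0 → p0) → p0)=F] Δ:[p3=T] refutes=False
  v=1000: Γ:[((p0 → p0) → p0)=T] Δ:[p3=F] refutes=True  ← countermodel

Result: [1, 0, 0, 0]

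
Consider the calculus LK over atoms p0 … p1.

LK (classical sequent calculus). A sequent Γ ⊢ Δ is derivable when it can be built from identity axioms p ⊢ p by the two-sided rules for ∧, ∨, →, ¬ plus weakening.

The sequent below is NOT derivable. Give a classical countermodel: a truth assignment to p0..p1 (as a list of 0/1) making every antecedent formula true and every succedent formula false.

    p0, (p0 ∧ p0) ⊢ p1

Truth-table refutation:
  v=00: Γ:[p0=F, (p0 ∧ p0)=F] Δ:[p1=F] refutes=False
  v=01: Γ:[p0=F, (p0 ∧ p0)=F] Δ:[p1=T] refutes=False
  v=10: Γ:[p0=T, (p0 ∧ p0)=T] Δ:[p1=F] refutes=True  ← countermodel

Result: [1, 0]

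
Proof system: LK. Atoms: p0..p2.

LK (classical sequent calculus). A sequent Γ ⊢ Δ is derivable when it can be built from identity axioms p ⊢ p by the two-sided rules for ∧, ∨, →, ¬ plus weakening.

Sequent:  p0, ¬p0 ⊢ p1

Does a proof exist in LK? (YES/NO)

Derivation trace:
[¬L] p0, ¬p0 ⊢ p1
  [WR] p0 ⊢ p0, p1
    [Ax] p0 ⊢ p0

Result: YES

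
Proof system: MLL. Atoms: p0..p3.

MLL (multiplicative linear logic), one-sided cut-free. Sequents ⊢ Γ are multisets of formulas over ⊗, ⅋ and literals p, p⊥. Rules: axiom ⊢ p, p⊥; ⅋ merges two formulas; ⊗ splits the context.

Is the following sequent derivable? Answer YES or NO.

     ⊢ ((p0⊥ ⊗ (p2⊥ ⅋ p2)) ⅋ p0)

Derivation (root first):
[⅋]  ⊢ ((p0⊥ ⊗ (p2⊥ ⅋ p2)) ⅋ p0)
  [⊗]  ⊢ p0, (p0⊥ ⊗ (p2⊥ ⅋ p2))
    [Ax]  ⊢ p0, p0⊥
    [⅋]  ⊢ (p2⊥ ⅋ p2)
      [Ax]  ⊢ p2, p2⊥

Result: YES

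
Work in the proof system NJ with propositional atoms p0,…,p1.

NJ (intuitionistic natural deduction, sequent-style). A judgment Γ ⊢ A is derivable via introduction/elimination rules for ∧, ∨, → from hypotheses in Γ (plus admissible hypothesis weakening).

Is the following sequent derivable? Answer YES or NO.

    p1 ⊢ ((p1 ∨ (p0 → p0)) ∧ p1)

Proof tree:
[∧I] p1 ⊢ ((p1 ∨ (p0 → p0)) ∧ p1)
  [∨I₂]  ⊢ (p1 ∨ (p0 → p0))
    [→I]  ⊢ (p0 → p0)
      [Ax] p0 ⊢ p0
  [Ax] p1 ⊢ p1

Result: YES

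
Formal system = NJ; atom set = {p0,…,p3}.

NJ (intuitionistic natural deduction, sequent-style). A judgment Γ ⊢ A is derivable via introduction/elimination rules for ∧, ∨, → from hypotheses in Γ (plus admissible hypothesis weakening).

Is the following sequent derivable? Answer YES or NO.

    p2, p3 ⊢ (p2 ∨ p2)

Derivation (root first):
[Wk] p2, p3 ⊢ (p2 ∨ p2)
  [∨I₁] p2 ⊢ (p2 ∨ p2)
    [Ax] p2 ⊢ p2

Result: YES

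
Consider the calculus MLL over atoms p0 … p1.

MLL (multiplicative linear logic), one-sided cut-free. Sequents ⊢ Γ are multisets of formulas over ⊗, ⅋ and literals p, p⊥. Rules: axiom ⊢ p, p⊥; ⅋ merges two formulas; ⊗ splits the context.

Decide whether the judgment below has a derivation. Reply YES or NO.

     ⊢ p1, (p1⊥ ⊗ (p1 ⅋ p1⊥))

Proof tree:
[⊗]  ⊢ p1, (p1⊥ ⊗ (p1 ⅋ p1⊥))
  [Ax]  ⊢ p1, p1⊥
  [⅋]  ⊢ (p1 ⅋ p1⊥)
    [Ax]  ⊢ p1, p1⊥

Result: YES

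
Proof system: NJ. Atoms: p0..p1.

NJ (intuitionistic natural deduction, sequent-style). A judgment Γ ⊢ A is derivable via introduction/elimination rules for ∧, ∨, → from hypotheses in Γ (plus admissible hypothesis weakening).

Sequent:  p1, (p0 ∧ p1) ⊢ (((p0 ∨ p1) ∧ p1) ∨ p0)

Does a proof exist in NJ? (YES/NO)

Derivation trace:
[∨I₁] p1, (p0 ∧ p1) ⊢ (((p0 ∨ p1) ∧ p1) ∨ p0)
  [∧I] p1, (p0 ∧ p1) ⊢ ((p0 ∨ p1) ∧ p1)
    [Wk] p1, (p0 ∧ p1) ⊢ (p0 ∨ p1)
      [∨I₂] p1 ⊢ (p0 ∨ p1)
        [Ax] p1 ⊢ p1
    [Ax] p1 ⊢ p1

Result: YES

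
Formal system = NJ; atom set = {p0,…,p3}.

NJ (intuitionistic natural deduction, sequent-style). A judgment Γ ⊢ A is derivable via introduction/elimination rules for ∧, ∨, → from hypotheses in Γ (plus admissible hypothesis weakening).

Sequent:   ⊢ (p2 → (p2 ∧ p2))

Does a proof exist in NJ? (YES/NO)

Derivation trace:
[→I]  ⊢ (p2 → (p2 ∧ p2))
  [∧I] p2 ⊢ (p2 ∧ p2)
    [Ax] p2 ⊢ p2
    [Ax] p2 ⊢ p2

Result: YES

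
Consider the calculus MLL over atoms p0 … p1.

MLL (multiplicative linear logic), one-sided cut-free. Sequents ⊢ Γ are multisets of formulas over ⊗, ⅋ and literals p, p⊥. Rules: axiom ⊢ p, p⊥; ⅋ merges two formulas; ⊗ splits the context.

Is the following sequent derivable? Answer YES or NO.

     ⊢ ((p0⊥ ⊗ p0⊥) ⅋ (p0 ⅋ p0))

Derivation (root first):
[⅋]  ⊢ ((p0⊥ ⊗ p0⊥) ⅋ (p0 ⅋ p0))
  [⅋]  ⊢ (p0⊥ ⊗ p0⊥), (p0 ⅋ p0)
    [⊗]  ⊢ p0, p0, (p0⊥ ⊗ p0⊥)
      [Ax]  ⊢ p0, p0⊥
      [Ax]  ⊢ p0, p0⊥

Result: YES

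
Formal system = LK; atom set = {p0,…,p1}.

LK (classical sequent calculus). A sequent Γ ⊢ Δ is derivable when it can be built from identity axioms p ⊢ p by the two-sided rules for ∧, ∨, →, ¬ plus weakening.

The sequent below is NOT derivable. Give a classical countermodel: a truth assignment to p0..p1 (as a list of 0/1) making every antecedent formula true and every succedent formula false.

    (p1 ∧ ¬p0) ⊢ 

Truth-table refutation:
  v=00: Γ:[(p1 ∧ ¬p0)=F] Δ:[] refutes=False
  v=01: Γ:[(p1 ∧ ¬p0)=T] Δ:[] refutes=True  ← countermodel

Result: [0, 1]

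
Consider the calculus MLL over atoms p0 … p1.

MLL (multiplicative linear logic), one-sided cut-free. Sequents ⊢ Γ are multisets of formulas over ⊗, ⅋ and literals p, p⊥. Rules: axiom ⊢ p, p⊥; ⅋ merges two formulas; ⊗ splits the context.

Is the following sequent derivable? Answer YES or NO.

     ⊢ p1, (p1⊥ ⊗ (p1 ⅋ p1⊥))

Derivation trace:
[⊗]  ⊢ p1, (p1⊥ ⊗ (p1 ⅋ p1⊥))
  [Ax]  ⊢ p1, p1⊥
  [⅋]  ⊢ (p1 ⅋ p1⊥)
    [Ax]  ⊢ p1, p1⊥

Result: YES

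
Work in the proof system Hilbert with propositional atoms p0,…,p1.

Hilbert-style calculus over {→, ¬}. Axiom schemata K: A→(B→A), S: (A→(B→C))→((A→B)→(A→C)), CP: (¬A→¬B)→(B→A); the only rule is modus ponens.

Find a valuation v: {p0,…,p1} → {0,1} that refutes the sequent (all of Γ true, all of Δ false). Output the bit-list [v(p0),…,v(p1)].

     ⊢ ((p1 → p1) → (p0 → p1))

Enumerate valuations to refute Γ ⊢ Δ:
  v=00: Γ:[] Δ:[((p1 → p1) → (p0 → p1))=T] refutes=False
  v=01: Γ:[] Δ:[((p1 → p1) → (p0 → p1))=T] refutes=False
  v=10: Γ:[] Δ:[((p1 → p1) → (p0 → p1))=F] refutes=True  ← countermodel

Result: [1, 0]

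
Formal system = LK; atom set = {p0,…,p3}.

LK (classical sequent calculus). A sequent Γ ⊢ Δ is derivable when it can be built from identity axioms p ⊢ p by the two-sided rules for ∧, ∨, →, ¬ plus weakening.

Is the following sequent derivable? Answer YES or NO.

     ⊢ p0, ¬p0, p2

Derivation trace:
[WR]  ⊢ p0, ¬p0, p2
  [¬R]  ⊢ p0, ¬p0
    [Ax] p0 ⊢ p0

Result: YES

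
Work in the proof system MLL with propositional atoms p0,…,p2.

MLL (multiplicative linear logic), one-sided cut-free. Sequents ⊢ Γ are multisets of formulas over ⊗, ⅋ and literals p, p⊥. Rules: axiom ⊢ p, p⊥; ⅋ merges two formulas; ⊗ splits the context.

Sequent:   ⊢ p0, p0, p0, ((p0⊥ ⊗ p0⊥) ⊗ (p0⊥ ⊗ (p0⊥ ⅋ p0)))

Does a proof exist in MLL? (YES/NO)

Derivation trace:
[⊗]  ⊢ p0, p0, p0, ((p0⊥ ⊗ p0⊥) ⊗ (p0⊥ ⊗ (p0⊥ ⅋ p0)))
  [⊗]  ⊢ p0, p0, (p0⊥ ⊗ p0⊥)
    [Ax]  ⊢ p0, p0⊥
    [Ax]  ⊢ p0, p0⊥
  [⊗]  ⊢ p0, (p0⊥ ⊗ (p0⊥ ⅋ p0))
    [Ax]  ⊢ p0, p0⊥
    [⅋]  ⊢ (p0⊥ ⅋ p0)
      [Ax]  ⊢ p0, p0⊥

Result: YES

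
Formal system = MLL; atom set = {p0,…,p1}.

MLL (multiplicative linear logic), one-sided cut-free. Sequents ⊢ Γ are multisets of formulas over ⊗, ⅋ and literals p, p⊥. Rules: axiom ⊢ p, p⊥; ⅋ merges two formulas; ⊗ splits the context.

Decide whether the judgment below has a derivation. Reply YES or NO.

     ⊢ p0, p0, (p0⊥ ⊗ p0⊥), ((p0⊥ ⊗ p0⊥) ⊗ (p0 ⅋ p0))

Proof tree:
[⊗]  ⊢ p0, p0, (p0⊥ ⊗ p0⊥), ((p0⊥ ⊗ p0⊥) ⊗ (p0 ⅋ p0))
  [⊗]  ⊢ p0, p0, (p0⊥ ⊗ p0⊥)
    [Ax]  ⊢ p0, p0⊥
    [Ax]  ⊢ p0, p0⊥
  [⅋]  ⊢ (p0⊥ ⊗ p0⊥), (p0 ⅋ p0)
    [⊗]  ⊢ p0, p0, (p0⊥ ⊗ p0⊥)
      [Ax]  ⊢ p0, p0⊥
      [Ax]  ⊢ p0, p0⊥

Result: YES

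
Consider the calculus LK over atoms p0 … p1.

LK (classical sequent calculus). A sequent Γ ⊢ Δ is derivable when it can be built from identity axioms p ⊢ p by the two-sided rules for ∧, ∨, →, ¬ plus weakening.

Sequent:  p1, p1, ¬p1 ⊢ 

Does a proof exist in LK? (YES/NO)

Proof tree:
[¬L] p1, p1, ¬p1 ⊢ 
  [WL] p1, p1 ⊢ p1
    [Ax] p1 ⊢ p1

Result: YES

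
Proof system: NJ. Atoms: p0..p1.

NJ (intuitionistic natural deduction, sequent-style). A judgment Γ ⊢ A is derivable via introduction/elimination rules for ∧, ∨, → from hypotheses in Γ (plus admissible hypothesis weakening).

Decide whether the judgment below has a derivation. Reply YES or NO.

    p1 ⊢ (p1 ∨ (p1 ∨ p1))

Proof tree:
[∨I₂] p1 ⊢ (p1 ∨ (p1 ∨ p1))
  [∨I₂] p1 ⊢ (p1 ∨ p1)
    [Ax] p1 ⊢ p1

Result: YES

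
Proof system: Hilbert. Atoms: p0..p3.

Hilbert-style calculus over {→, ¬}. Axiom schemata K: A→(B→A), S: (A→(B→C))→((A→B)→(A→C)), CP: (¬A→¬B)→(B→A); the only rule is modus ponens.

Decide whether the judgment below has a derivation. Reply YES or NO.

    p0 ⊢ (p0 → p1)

Search for a countermodel by truth-table:
  v=0000: Γ:[p0=F] Δ:[(p0 → p1)=T] refutes=False
  v=0001: Γ:[p0=F] Δ:[(p0 → p1)=T] refutes=False
  v=0010: Γ:[p0=F] Δ:[(p0 → p1)=T] refutes=False
  v=0011: Γ:[p0=F] Δ:[(p0 → p1)=T] refutes=False
  v=0100: Γ:[p0=F] Δ:[(p0 → p1)=T] refutes=False
  v=0101: Γ:[p0=F] Δ:[(p0 → p1)=T] refutes=False
  v=0110: Γ:[p0=F] Δ:[(p0 → p1)=T] refutes=False
  v=0111: Γ:[p0=F] Δ:[(p0 → p1)=T] refutes=False
  v=1000: Γ:[p0=T] Δ:[(p0 → p1)=F] refutes=True  ← countermodel

Result: NO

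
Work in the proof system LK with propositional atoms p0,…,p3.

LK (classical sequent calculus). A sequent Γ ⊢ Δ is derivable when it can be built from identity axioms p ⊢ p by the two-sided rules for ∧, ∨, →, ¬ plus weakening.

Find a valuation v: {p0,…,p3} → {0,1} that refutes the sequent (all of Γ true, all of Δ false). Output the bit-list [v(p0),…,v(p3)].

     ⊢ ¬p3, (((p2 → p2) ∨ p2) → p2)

Truth-table refutation:
  v=0000: Γ:[] Δ:[¬p3=T, (((p2 → p2) ∨ p2) → p2)=F] refutes=False
  v=0001: Γ:[] Δ:[¬p3=F, (((p2 → p2) ∨ p2) → p2)=F] refutes=True  ← countermodel

Result: [0, 0, 0, 1]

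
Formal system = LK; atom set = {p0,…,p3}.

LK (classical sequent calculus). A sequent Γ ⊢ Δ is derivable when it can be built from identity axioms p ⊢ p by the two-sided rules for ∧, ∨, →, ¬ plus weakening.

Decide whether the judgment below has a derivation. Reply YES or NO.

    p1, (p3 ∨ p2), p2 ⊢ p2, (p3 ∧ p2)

Derivation trace:
[∧R] p1, (p3 ∨ p2), p2 ⊢ p2, (p3 ∧ p2)
  [∨L] (p3 ∨ p2) ⊢ p2, p3
    [Ax] p3 ⊢ p3
    [Ax] p2 ⊢ p2
  [WL] p2, p2, p1 ⊢ p2
    [WL] p2, p2 ⊢ p2
      [Ax] p2 ⊢ p2

Result: YES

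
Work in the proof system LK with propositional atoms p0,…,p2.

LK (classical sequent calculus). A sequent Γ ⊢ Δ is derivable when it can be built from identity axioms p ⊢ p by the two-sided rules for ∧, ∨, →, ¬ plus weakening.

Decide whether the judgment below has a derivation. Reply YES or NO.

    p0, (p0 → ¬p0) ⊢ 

Derivation trace:
[→L] p0, (p0 → ¬p0) ⊢ 
  [Ax] p0 ⊢ p0
  [¬L] p0, ¬p0 ⊢ 
    [Ax] p0 ⊢ p0

Result: YES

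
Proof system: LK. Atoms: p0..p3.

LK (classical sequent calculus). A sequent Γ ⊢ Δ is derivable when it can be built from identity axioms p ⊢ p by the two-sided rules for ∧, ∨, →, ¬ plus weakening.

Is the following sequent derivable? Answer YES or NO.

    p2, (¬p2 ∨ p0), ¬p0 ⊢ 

Derivation (root first):
[¬L] p2, (¬p2 ∨ p0), ¬p0 ⊢ 
  [∨L] p2, (¬p2 ∨ p0) ⊢ p0
    [¬L] p2, ¬p2 ⊢ 
      [Ax] p2 ⊢ p2
    [Ax] p0 ⊢ p0

Result: YES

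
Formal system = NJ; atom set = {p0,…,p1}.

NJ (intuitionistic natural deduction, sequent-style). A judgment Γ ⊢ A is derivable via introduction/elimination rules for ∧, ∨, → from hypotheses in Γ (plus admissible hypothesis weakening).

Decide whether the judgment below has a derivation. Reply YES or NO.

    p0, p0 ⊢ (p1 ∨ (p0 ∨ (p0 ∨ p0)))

Derivation trace:
[∨I₂] p0, p0 ⊢ (p1 ∨ (p0 ∨ (p0 ∨ p0)))
  [∨I₂] p0, p0 ⊢ (p0 ∨ (p0 ∨ p0))
    [∨I₂] p0, p0 ⊢ (p0 ∨ p0)
      [Wk] p0, p0 ⊢ p0
        [Ax] p0 ⊢ p0

Result: YES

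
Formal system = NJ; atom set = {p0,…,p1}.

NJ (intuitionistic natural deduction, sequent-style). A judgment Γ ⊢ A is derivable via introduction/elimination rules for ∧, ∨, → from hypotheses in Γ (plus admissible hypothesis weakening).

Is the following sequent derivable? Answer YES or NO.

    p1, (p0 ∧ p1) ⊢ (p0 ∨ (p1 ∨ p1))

Derivation (root first):
[∨I₂] p1, (p0 ∧ p1) ⊢ (p0 ∨ (p1 ∨ p1))
  [Wk] p1, (p0 ∧ p1) ⊢ (p1 ∨ p1)
    [∨I₂] p1 ⊢ (p1 ∨ p1)
      [Ax] p1 ⊢ p1

Result: YES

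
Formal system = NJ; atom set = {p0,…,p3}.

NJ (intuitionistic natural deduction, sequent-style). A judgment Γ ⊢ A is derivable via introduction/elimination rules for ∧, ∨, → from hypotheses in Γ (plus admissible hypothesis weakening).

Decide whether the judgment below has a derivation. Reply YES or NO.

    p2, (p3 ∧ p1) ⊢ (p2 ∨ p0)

Derivation (root first):
[∨I₁] p2, (p3 ∧ p1) ⊢ (p2 ∨ p0)
  [Wk] p2, (p3 ∧ p1) ⊢ p2
    [Ax] p2 ⊢ p2

Result: YES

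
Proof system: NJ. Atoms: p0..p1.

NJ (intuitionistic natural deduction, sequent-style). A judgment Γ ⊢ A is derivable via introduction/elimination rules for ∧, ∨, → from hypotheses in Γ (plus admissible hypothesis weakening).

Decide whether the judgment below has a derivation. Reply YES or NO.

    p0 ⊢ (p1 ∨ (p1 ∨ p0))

Derivation trace:
[∨I₂] p0 ⊢ (p1 ∨ (p1 ∨ p0))
  [∨I₂] p0 ⊢ (p1 ∨ p0)
    [Ax] p0 ⊢ p0

Result: YES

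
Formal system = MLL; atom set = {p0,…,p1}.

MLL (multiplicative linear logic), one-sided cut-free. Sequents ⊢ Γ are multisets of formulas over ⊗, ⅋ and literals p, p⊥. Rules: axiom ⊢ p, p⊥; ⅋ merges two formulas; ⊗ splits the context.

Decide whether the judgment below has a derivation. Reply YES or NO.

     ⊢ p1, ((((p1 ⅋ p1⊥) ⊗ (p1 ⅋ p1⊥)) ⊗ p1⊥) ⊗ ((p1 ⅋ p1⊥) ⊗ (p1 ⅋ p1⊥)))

Derivation (root first):
[⊗]  ⊢ p1, ((((p1 ⅋ p1⊥) ⊗ (p1 ⅋ p1⊥)) ⊗ p1⊥) ⊗ ((p1 ⅋ p1⊥) ⊗ (p1 ⅋ p1⊥)))
  [⊗]  ⊢ p1, (((p1 ⅋ p1⊥) ⊗ (p1 ⅋ p1⊥)) ⊗ p1⊥)
    [⊗]  ⊢ ((p1 ⅋ p1⊥) ⊗ (p1 ⅋ p1⊥))
      [⅋]  ⊢ (p1 ⅋ p1⊥)
        [Ax]  ⊢ p1, p1⊥
      [⅋]  ⊢ (p1 ⅋ p1⊥)
        [Ax]  ⊢ p1, p1⊥
    [Ax]  ⊢ p1, p1⊥
  [⊗]  ⊢ ((p1 ⅋ p1⊥) ⊗ (p1 ⅋ p1⊥))
    [⅋]  ⊢ (p1 ⅋ p1⊥)
      [Ax]  ⊢ p1, p1⊥
    [⅋]  ⊢ (p1 ⅋ p1⊥)
      [Ax]  ⊢ p1, p1⊥

Result: YES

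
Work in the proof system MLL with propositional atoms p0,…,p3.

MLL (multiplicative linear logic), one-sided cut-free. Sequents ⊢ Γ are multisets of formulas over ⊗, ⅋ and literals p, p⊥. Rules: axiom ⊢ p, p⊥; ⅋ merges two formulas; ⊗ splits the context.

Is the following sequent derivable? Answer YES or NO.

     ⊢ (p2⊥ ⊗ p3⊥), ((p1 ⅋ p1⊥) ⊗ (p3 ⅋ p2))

Derivation (root first):
[⊗]  ⊢ (p2⊥ ⊗ p3⊥), ((p1 ⅋ p1⊥) ⊗ (p3 ⅋ p2))
  [⅋]  ⊢ (p1 ⅋ p1⊥)
    [Ax]  ⊢ p1, p1⊥
  [⅋]  ⊢ (p2⊥ ⊗ p3⊥), (p3 ⅋ p2)
    [⊗]  ⊢ p2, p3, (p2⊥ ⊗ p3⊥)
      [Ax]  ⊢ p2, p2⊥
      [Ax]  ⊢ p3, p3⊥

Result: YES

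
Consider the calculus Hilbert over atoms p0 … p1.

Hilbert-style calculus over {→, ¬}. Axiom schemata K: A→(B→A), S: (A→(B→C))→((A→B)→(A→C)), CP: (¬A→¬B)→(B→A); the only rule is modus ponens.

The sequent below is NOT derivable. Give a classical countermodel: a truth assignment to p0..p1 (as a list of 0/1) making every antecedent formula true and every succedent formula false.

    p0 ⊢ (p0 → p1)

Search for a countermodel by truth-table:
  v=00: Γ:[p0=F] Δ:[(p0 → p1)=T] refutes=False
  v=01: Γ:[p0=F] Δ:[(p0 → p1)=T] refutes=False
  v=10: Γ:[p0=T] Δ:[(p0 → p1)=F] refutes=True  ← countermodel

Result: [1, 0]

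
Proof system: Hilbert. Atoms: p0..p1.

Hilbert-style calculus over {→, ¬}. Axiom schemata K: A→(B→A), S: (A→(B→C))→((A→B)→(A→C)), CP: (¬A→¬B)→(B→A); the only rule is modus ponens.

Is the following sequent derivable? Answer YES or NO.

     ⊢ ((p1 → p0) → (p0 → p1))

Enumerate valuations to refute Γ ⊢ Δ:
  v=00: Γ:[] Δ:[((p1 → p0) → (p0 → p1))=T] refutes=False
  v=01: Γ:[] Δ:[((p1 → p0) → (p0 → p1))=T] refutes=False
  v=10: Γ:[] Δ:[((p1 → p0) → (p0 → p1))=F] refutes=True  ← countermodel

Result: NO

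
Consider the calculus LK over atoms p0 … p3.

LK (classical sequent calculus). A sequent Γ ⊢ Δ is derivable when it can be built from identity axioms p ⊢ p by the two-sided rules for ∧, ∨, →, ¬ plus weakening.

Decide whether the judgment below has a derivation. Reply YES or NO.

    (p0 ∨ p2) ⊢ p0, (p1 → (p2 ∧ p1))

Proof tree:
[→R] (p0 ∨ p2) ⊢ p0, (p1 → (p2 ∧ p1))
  [∨L] p1, (p0 ∨ p2) ⊢ (p2 ∧ p1), p0
    [Ax] p0 ⊢ p0
    [∧R] p1, p2 ⊢ (p2 ∧ p1)
      [Ax] p2 ⊢ p2
      [Ax] p1 ⊢ p1

Result: YES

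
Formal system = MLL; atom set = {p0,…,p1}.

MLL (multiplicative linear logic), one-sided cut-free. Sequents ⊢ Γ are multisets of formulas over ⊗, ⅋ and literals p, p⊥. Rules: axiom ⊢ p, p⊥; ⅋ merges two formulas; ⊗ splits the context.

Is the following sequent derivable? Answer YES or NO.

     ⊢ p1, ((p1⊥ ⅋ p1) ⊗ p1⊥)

Derivation (root first):
[⊗]  ⊢ p1, ((p1⊥ ⅋ p1) ⊗ p1⊥)
  [⅋]  ⊢ (p1⊥ ⅋ p1)
    [Ax]  ⊢ p1, p1⊥
  [Ax]  ⊢ p1, p1⊥

Result: YES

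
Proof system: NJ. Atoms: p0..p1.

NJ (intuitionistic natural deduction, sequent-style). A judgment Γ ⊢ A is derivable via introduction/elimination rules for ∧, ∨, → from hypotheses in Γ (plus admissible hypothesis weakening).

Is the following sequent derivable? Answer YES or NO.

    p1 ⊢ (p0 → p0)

Derivation (root first):
[Wk] p1 ⊢ (p0 → p0)
  [→I]  ⊢ (p0 → p0)
    [Ax] p0 ⊢ p0

Result: YES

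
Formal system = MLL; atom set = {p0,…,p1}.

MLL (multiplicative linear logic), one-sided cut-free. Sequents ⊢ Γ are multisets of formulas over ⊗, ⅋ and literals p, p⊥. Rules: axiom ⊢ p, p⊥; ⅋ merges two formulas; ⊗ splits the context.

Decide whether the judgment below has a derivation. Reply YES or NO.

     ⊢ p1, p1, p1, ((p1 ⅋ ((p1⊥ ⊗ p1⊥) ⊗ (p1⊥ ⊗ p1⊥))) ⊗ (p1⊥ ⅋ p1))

Derivation (root first):
[⊗]  ⊢ p1, p1, p1, ((p1 ⅋ ((p1⊥ ⊗ p1⊥) ⊗ (p1⊥ ⊗ p1⊥))) ⊗ (p1⊥ ⅋ p1))
  [⅋]  ⊢ p1, p1, p1, (p1 ⅋ ((p1⊥ ⊗ p1⊥) ⊗ (p1⊥ ⊗ p1⊥)))
    [⊗]  ⊢ p1, p1, p1, p1, ((p1⊥ ⊗ p1⊥) ⊗ (p1⊥ ⊗ p1⊥))
      [⊗]  ⊢ p1, p1, (p1⊥ ⊗ p1⊥)
        [Ax]  ⊢ p1, p1⊥
        [Ax]  ⊢ p1, p1⊥
      [⊗]  ⊢ p1, p1, (p1⊥ ⊗ p1⊥)
        [Ax]  ⊢ p1, p1⊥
        [Ax]  ⊢ p1, p1⊥
  [⅋]  ⊢ (p1⊥ ⅋ p1)
    [Ax]  ⊢ p1, p1⊥

Result: YES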